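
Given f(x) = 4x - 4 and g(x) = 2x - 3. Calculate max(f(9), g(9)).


f(9) = 32
g(9) = 15
max = 32

32


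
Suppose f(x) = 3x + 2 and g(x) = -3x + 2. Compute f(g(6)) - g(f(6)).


f(g(6)) = -46
g(f(6)) = -58
Difference = 12

12


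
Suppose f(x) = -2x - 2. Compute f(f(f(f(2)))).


42


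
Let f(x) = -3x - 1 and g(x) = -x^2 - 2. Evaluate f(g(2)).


g(2) = -6
f(-6) = 17

17


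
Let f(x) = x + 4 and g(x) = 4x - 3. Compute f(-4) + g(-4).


f(-4) = 0
g(-4) = -19
Sum = -19

-19


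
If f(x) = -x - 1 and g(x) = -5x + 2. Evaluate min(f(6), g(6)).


f(6) = -7
g(6) = -28
min = -28

-28


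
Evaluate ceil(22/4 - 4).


22/4 = 5.5
5.5 - 4 = 1.5
ceil(1.5) = 2

2


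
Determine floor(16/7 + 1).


16/7 = 2.2857
2.2857 + 1 = 3.2857
floor(3.2857) = 3

3


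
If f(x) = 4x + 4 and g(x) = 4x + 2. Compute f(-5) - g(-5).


f(-5) = -16
g(-5) = -18
Difference = 2

2


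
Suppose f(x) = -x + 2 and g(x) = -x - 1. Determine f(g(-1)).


g(-1) = 0
f(0) = 2

2


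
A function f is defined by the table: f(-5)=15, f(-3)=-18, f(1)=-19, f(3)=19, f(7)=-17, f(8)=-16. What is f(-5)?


15


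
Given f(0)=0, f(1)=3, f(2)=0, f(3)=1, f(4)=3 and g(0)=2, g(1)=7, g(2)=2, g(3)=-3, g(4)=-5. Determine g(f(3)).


f(3) = 1
g(1) = 7

7


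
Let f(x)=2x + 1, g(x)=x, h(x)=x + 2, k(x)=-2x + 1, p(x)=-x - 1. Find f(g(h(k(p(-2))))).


p(-2) = 1
k(1) = -1
h(-1) = 1
g(1) = 1
f(1) = 3

3


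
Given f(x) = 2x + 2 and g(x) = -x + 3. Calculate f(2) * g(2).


f(2) = 6
g(2) = 1
Product = 6

6


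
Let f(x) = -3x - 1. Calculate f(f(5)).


f(5) = -16
f(-16) = 47

47


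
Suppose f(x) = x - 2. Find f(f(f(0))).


-6


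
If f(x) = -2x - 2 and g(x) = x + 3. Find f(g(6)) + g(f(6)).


-31


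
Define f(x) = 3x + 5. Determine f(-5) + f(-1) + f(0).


f(-5) = -10
f(-1) = 2
f(0) = 5
Sum = -3

-3


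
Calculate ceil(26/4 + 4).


26/4 = 6.5
6.5 + 4 = 10.5
ceil(10.5) = 11

11


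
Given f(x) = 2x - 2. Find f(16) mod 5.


f(16) = 30
30 mod 5 = 0

0


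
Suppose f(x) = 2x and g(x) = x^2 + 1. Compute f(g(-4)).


g(-4) = 17
f(17) = 34

34


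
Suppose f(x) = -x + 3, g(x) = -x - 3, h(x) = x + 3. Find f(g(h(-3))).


h(-3) = 0
g(0) = -3
f(-3) = 6

6


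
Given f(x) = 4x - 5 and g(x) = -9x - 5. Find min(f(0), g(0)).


f(0) = -5
g(0) = -5
min = -5

-5


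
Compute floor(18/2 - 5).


4


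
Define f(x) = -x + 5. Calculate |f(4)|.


f(4) = 1
|1| = 1

1


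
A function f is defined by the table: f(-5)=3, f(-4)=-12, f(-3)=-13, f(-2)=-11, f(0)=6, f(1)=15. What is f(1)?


Reading from the table at x = 1

15


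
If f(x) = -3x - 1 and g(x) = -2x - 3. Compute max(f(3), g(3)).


f(3) = -10
g(3) = -9
max = -9

-9


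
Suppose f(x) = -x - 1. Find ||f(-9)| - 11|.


f(-9) = 8
|8| = 8
|8 - 11| = 3

3


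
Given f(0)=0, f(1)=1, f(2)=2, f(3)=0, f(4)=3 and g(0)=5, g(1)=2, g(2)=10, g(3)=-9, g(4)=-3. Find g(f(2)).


f(2) = 2
g(2) = 10

10


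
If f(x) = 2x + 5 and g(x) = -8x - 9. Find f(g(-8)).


g(-8) = 55
f(55) = 115

115


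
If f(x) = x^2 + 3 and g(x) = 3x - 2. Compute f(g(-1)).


28


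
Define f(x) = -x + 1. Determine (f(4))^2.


9


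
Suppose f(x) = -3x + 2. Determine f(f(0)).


f(0) = 2
f(2) = -4

-4


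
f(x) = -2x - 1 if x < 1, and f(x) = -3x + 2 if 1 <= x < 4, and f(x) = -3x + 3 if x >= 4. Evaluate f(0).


0 satisfies x < 1
f(0) = -1

-1


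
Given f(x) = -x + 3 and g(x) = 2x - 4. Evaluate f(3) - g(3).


-2


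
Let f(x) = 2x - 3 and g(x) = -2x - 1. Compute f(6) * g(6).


f(6) = 9
g(6) = -13
Product = -117

-117


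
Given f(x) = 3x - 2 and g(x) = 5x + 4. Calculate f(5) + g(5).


f(5) = 13
g(5) = 29
Sum = 42

42


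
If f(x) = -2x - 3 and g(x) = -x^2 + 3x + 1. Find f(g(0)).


-5


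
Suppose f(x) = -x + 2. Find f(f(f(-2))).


4


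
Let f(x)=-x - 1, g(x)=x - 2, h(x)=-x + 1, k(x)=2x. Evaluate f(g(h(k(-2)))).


k(-2) = -4
h(-4) = 5
g(5) = 3
f(3) = -4

-4


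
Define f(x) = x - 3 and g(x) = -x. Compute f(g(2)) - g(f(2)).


f(g(2)) = -5
g(f(2)) = 1
Difference = -6

-6


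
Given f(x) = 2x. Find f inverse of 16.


Solve 2x = 16
x = (16) / 2 = 8

8


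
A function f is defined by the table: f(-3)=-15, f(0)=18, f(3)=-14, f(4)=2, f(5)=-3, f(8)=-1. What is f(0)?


Reading from the table at x = 0

18


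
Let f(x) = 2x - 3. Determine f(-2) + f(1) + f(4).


f(-2) = -7
f(1) = -1
f(4) = 5
Sum = -3

-3


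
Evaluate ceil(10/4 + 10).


10/4 = 2.5
2.5 + 10 = 12.5
ceil(12.5) = 13

13


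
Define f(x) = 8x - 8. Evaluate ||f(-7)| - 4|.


f(-7) = -64
|-64| = 64
|64 - 4| = 60

60


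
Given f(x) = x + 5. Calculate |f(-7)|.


f(-7) = -2
|-2| = 2

2


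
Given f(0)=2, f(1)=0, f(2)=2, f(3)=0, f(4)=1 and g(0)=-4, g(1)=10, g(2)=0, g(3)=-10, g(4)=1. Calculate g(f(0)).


f(0) = 2
g(2) = 0

0


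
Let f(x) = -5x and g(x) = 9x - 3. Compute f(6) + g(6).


f(6) = -30
g(6) = 51
Sum = 21

21


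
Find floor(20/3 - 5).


20/3 = 6.6667
6.6667 - 5 = 1.6667
floor(1.6667) = 1

1


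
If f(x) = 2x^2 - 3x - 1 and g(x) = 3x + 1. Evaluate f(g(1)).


19


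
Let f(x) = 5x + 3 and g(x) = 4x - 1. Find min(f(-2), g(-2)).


-9


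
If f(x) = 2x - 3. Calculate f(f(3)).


f(3) = 3
f(3) = 3

3


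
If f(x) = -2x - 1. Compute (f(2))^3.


f(2) = -5
(-5)^3 = -125

-125


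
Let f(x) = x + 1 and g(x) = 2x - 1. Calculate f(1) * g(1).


f(1) = 2
g(1) = 1
Product = 2

2


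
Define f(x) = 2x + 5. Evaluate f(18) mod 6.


f(18) = 41
41 mod 6 = 5

5


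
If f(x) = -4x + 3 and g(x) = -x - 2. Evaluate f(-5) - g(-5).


f(-5) = 23
g(-5) = 3
Difference = 20

20


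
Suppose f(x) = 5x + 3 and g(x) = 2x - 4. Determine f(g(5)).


g(5) = 6
f(6) = 33

33


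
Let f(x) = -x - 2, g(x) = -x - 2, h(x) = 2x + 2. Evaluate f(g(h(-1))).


h(-1) = 0
g(0) = -2
f(-2) = 0

0


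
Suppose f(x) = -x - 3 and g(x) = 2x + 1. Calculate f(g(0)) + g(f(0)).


f(g(0)) = -4
g(f(0)) = -5
Sum = -9

-9


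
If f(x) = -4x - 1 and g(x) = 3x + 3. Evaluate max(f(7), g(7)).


f(7) = -29
g(7) = 24
max = 24

24


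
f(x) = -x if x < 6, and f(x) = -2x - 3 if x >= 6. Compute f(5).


5 satisfies x < 6
f(5) = -5

-5


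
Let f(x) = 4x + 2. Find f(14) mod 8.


f(14) = 58
58 mod 8 = 2

2


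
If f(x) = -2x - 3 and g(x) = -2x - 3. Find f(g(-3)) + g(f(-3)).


f(g(-3)) = -9
g(f(-3)) = -9
Sum = -18

-18


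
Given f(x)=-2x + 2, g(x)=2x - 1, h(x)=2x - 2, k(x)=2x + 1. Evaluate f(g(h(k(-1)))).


k(-1) = -1
h(-1) = -4
g(-4) = -9
f(-9) = 20

20


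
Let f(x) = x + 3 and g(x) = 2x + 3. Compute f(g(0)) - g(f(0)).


f(g(0)) = 6
g(f(0)) = 9
Difference = -3

-3


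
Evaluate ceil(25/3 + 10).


25/3 = 8.3333
8.3333 + 10 = 18.3333
ceil(18.3333) = 19

19


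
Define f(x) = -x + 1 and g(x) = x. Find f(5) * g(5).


f(5) = -4
g(5) = 5
Product = -20

-20


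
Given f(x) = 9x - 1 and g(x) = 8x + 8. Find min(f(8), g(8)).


f(8) = 71
g(8) = 72
min = 71

71


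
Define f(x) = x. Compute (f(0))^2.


f(0) = 0
(0)^2 = 0

0


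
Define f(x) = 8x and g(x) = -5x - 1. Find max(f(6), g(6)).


f(6) = 48
g(6) = -31
max = 48

48


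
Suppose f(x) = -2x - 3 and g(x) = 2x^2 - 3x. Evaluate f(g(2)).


g(2) = 2
f(2) = -7

-7


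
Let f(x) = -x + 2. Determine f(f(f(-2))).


f(-2) = 4
f(4) = -2
f(-2) = 4

4


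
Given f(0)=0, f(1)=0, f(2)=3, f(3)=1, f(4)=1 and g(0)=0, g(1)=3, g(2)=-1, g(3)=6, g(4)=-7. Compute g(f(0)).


f(0) = 0
g(0) = 0

0


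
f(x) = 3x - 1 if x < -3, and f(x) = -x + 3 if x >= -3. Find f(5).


5 satisfies x >= -3
f(5) = -2

-2


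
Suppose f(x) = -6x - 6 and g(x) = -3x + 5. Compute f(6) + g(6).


-55


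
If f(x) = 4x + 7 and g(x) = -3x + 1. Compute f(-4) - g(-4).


f(-4) = -9
g(-4) = 13
Difference = -22

-22


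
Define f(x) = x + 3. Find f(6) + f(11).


f(6) = 9
f(11) = 14
Sum = 23

23


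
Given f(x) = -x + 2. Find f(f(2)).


f(2) = 0
f(0) = 2

2


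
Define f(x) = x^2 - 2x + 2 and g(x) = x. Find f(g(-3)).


g(-3) = -3
f(-3) = 1*(-3)^2 - 2*(-3) + 2 = 17

17


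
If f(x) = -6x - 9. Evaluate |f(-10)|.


f(-10) = 51
|51| = 51

51


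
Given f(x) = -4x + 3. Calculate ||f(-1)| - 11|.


f(-1) = 7
|7| = 7
|7 - 11| = 4

4


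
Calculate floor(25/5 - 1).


25/5 = 5
5 - 1 = 4
floor(4) = 4

4


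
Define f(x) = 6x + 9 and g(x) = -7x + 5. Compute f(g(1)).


-3


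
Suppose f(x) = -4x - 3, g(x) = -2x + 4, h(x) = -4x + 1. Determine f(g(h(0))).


-11


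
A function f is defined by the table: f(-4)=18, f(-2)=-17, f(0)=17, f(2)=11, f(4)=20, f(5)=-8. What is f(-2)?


Reading from the table at x = -2

-17


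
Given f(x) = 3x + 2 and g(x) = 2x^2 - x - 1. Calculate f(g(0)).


-1


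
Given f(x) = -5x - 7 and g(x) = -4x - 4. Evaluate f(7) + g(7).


f(7) = -42
g(7) = -32
Sum = -74

-74


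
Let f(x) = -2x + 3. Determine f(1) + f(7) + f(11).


-29


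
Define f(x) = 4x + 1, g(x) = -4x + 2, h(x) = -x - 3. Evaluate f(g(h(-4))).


h(-4) = 1
g(1) = -2
f(-2) = -7

-7


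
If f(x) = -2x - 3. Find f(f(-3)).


-9


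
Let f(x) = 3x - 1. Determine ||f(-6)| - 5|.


f(-6) = -19
|-19| = 19
|19 - 5| = 14

14


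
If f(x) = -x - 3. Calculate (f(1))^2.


f(1) = -4
(-4)^2 = 16

16


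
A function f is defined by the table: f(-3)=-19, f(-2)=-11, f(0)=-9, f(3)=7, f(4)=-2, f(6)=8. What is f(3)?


Reading from the table at x = 3

7


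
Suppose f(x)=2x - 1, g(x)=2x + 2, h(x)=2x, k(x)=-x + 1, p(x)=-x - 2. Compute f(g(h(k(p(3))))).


51


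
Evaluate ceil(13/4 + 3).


13/4 = 3.25
3.25 + 3 = 6.25
ceil(6.25) = 7

7


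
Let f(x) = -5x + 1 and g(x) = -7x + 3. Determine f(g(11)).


371


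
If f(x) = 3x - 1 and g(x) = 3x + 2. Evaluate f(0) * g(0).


f(0) = -1
g(0) = 2
Product = -2

-2


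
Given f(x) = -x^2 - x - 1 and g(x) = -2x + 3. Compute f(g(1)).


g(1) = 1
f(1) = (-1)*(1)^2 - 1*(1) - 1 = -3

-3


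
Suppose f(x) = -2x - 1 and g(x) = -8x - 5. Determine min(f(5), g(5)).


f(5) = -11
g(5) = -45
min = -45

-45


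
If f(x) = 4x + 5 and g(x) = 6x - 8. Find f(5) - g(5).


f(5) = 25
g(5) = 22
Difference = 3

3


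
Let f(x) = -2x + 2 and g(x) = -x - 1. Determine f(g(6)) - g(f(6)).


f(g(6)) = 16
g(f(6)) = 9
Difference = 7

7


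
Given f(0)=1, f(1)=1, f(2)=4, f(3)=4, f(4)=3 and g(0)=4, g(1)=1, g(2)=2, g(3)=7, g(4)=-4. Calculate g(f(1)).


1


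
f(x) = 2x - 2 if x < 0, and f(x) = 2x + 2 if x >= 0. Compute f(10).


10 satisfies x >= 0
f(10) = 22

22


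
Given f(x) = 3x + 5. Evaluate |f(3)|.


f(3) = 14
|14| = 14

14


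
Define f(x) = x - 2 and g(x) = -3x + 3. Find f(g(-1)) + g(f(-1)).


f(g(-1)) = 4
g(f(-1)) = 12
Sum = 16

16


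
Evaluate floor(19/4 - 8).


-4


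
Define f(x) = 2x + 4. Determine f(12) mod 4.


f(12) = 28
28 mod 4 = 0

0


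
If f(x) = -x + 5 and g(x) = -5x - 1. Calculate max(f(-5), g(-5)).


f(-5) = 10
g(-5) = 24
max = 24

24


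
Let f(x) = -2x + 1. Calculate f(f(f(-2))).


f(-2) = 5
f(5) = -9
f(-9) = 19

19


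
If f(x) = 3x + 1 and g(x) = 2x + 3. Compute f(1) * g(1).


f(1) = 4
g(1) = 5
Product = 20

20


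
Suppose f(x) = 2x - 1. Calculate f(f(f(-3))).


-31


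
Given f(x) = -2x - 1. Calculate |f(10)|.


f(10) = -21
|-21| = 21

21


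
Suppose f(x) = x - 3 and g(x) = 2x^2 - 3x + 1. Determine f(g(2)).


g(2) = 3
f(3) = 0

0


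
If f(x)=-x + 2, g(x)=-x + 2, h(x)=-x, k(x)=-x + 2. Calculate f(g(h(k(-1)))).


k(-1) = 3
h(3) = -3
g(-3) = 5
f(5) = -3

-3


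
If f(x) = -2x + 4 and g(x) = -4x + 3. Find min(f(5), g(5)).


f(5) = -6
g(5) = -17
min = -17

-17


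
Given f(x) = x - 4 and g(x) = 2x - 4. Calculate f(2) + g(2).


f(2) = -2
g(2) = 0
Sum = -2

-2


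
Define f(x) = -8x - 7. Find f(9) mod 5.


1


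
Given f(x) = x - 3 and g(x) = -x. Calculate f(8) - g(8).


f(8) = 5
g(8) = -8
Difference = 13

13


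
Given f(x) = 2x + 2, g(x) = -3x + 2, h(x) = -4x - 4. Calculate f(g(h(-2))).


h(-2) = 4
g(4) = -10
f(-10) = -18

-18


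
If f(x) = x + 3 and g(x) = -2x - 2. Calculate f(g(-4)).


g(-4) = 6
f(6) = 9

9


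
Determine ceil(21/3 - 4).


3


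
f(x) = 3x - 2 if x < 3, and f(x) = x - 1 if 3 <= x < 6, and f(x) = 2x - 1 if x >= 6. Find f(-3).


-3 satisfies x < 3
f(-3) = -11

-11


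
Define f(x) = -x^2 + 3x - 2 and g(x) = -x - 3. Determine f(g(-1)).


g(-1) = -2
f(-2) = (-1)*(-2)^2 + 3*(-2) - 2 = -12

-12


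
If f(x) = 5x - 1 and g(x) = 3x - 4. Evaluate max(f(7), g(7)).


f(7) = 34
g(7) = 17
max = 34

34


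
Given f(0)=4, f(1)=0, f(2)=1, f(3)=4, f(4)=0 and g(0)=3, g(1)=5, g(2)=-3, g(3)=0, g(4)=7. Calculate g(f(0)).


f(0) = 4
g(4) = 7

7


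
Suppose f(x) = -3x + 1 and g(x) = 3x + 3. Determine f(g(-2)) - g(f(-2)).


f(g(-2)) = 10
g(f(-2)) = 24
Difference = -14

-14


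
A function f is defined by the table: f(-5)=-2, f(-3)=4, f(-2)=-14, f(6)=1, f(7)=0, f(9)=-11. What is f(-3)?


Reading from the table at x = -3

4


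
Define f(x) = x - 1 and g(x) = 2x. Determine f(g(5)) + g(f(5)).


17


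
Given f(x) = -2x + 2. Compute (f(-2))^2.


f(-2) = 6
(6)^2 = 36

36


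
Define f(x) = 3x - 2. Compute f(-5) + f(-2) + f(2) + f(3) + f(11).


f(-5) = -17
f(-2) = -8
f(2) = 4
f(3) = 7
f(11) = 31
Sum = 17

17


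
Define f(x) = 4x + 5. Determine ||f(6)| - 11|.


f(6) = 29
|29| = 29
|29 - 11| = 18

18


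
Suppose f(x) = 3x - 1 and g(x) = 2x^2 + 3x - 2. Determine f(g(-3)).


g(-3) = 7
f(7) = 20

20


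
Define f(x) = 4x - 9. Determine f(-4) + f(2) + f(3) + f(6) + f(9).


f(-4) = -25
f(2) = -1
f(3) = 3
f(6) = 15
f(9) = 27
Sum = 19

19


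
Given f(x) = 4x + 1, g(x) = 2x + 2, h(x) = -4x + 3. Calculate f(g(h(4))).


h(4) = -13
g(-13) = -24
f(-24) = -95

-95


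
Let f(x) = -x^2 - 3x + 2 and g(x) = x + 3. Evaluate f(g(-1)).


g(-1) = 2
f(2) = (-1)*(2)^2 - 3*(2) + 2 = -8

-8


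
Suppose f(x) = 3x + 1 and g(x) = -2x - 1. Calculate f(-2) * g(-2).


f(-2) = -5
g(-2) = 3
Product = -15

-15


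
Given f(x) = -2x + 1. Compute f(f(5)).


19


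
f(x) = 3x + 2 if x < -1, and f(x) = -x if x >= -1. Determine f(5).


5 satisfies x >= -1
f(5) = -5

-5


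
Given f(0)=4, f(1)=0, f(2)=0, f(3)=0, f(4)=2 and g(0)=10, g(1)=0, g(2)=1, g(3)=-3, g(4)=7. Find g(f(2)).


f(2) = 0
g(0) = 10

10


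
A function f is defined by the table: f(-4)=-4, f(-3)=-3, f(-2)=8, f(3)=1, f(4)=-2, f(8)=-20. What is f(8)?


Reading from the table at x = 8

-20


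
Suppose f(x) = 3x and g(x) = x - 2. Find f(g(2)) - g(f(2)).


f(g(2)) = 0
g(f(2)) = 4
Difference = -4

-4


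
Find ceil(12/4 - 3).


12/4 = 3
3 - 3 = 0
ceil(0) = 0

0


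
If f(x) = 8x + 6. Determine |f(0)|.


f(0) = 6
|6| = 6

6


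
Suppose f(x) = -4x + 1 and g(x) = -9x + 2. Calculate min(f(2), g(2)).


f(2) = -7
g(2) = -16
min = -16

-16


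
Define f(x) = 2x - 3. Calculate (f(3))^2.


f(3) = 3
(3)^2 = 9

9


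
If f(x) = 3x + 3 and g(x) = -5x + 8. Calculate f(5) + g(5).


f(5) = 18
g(5) = -17
Sum = 1

1


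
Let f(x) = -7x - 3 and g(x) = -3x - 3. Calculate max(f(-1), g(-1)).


f(-1) = 4
g(-1) = 0
max = 4

4


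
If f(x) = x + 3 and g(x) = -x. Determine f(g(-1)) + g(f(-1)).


f(g(-1)) = 4
g(f(-1)) = -2
Sum = 2

2


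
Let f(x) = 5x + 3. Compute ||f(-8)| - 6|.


31


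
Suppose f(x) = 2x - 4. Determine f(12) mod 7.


f(12) = 20
20 mod 7 = 6

6


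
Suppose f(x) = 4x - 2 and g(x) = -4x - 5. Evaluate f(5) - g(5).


43


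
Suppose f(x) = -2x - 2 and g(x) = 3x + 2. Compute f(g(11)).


g(11) = 35
f(35) = -72

-72


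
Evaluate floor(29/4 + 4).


29/4 = 7.25
7.25 + 4 = 11.25
floor(11.25) = 11

11


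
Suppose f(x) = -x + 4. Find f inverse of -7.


Solve -x + 4 = -7
x = (-7 - 4) / (-1) = 11

11


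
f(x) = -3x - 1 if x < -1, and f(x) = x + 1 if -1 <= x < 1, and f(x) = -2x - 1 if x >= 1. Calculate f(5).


-11


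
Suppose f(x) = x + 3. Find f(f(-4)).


2


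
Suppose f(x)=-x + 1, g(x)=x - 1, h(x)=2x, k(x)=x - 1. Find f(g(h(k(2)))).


k(2) = 1
h(1) = 2
g(2) = 1
f(1) = 0

0


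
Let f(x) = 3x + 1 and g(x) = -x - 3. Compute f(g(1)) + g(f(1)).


f(g(1)) = -11
g(f(1)) = -7
Sum = -18

-18


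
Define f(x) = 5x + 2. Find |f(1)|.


f(1) = 7
|7| = 7

7


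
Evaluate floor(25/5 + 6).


11


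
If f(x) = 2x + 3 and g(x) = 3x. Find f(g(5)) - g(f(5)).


f(g(5)) = 33
g(f(5)) = 39
Difference = -6

-6


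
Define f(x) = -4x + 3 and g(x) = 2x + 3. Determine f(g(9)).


g(9) = 21
f(21) = -81

-81


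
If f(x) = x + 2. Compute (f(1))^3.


f(1) = 3
(3)^3 = 27

27


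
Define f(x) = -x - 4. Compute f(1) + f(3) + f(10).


-26


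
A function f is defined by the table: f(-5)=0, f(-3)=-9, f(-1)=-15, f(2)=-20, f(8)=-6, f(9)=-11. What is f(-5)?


Reading from the table at x = -5

0


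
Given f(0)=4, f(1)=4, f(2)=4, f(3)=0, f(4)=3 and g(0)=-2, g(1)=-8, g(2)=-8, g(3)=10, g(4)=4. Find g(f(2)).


f(2) = 4
g(4) = 4

4


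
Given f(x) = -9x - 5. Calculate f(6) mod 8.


f(6) = -59
-59 mod 8 = 5

5


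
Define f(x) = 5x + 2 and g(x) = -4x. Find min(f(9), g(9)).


f(9) = 47
g(9) = -36
min = -36

-36


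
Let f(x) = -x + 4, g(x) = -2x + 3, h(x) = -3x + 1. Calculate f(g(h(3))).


h(3) = -8
g(-8) = 19
f(19) = -15

-15


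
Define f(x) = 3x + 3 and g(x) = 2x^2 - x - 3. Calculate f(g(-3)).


57


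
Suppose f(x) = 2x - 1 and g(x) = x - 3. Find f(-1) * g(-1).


f(-1) = -3
g(-1) = -4
Product = 12

12


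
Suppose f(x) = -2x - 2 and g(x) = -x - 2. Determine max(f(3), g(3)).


f(3) = -8
g(3) = -5
max = -5

-5


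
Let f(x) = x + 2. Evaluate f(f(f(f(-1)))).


7


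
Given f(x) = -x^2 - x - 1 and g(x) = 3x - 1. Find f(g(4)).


g(4) = 11
f(11) = (-1)*(11)^2 - 1*(11) - 1 = -133

-133


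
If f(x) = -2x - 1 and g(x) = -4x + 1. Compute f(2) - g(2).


f(2) = -5
g(2) = -7
Difference = 2

2


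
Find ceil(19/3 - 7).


19/3 = 6.3333
6.3333 - 7 = -0.6667
ceil(-0.6667) = 0

0


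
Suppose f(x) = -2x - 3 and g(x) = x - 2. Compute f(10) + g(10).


f(10) = -23
g(10) = 8
Sum = -15

-15


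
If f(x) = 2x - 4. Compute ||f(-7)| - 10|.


f(-7) = -18
|-18| = 18
|18 - 10| = 8

8


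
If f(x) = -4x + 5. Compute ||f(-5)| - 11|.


f(-5) = 25
|25| = 25
|25 - 11| = 14

14


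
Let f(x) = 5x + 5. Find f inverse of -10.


Solve 5x + 5 = -10
x = (-10 - 5) / 5 = -3

-3


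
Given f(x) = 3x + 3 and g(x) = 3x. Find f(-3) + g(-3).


f(-3) = -6
g(-3) = -9
Sum = -15

-15


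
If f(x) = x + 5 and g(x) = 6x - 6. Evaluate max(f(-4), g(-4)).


f(-4) = 1
g(-4) = -30
max = 1

1


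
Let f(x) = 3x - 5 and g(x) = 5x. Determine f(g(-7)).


g(-7) = -35
f(-35) = -110

-110


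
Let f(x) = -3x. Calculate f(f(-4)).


-36


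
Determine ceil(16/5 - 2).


16/5 = 3.2
3.2 - 2 = 1.2
ceil(1.2) = 2

2


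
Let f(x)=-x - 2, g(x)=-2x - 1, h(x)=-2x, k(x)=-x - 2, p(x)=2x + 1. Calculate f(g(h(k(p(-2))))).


p(-2) = -3
k(-3) = 1
h(1) = -2
g(-2) = 3
f(3) = -5

-5


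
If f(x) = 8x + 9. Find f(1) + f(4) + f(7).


f(1) = 17
f(4) = 41
f(7) = 65
Sum = 123

123


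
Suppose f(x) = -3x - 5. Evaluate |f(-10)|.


f(-10) = 25
|25| = 25

25


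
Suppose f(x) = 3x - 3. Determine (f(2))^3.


f(2) = 3
(3)^3 = 27

27


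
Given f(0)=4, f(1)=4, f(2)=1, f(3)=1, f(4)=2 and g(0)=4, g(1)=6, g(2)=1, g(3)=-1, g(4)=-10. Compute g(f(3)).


6


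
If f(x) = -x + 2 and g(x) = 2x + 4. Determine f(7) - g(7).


f(7) = -5
g(7) = 18
Difference = -23

-23


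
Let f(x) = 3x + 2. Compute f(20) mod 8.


f(20) = 62
62 mod 8 = 6

6


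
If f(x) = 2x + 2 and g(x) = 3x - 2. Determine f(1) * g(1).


f(1) = 4
g(1) = 1
Product = 4

4


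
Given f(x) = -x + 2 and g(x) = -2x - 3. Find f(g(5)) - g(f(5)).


12


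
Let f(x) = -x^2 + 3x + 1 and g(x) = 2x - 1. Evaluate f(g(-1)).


g(-1) = -3
f(-3) = (-1)*(-3)^2 + 3*(-3) + 1 = -17

-17


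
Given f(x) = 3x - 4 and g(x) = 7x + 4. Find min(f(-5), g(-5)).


f(-5) = -19
g(-5) = -31
min = -31

-31


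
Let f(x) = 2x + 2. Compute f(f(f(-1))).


f(-1) = 0
f(0) = 2
f(2) = 6

6


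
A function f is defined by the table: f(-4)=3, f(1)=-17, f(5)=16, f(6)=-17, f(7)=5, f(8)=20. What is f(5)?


Reading from the table at x = 5

16


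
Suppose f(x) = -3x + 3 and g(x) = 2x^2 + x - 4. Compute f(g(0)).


g(0) = -4
f(-4) = 15

15


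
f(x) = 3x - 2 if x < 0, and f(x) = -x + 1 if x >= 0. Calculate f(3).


3 satisfies x >= 0
f(3) = -2

-2


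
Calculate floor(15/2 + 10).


17


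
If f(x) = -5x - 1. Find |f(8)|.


f(8) = -41
|-41| = 41

41


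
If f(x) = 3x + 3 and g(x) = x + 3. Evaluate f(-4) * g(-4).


9


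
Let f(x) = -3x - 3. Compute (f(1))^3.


f(1) = -6
(-6)^3 = -216

-216


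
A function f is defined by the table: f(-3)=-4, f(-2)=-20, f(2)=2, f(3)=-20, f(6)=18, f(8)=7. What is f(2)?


Reading from the table at x = 2

2


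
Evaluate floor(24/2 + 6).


18


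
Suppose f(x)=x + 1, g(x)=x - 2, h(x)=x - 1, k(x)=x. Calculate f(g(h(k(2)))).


k(2) = 2
h(2) = 1
g(1) = -1
f(-1) = 0

0


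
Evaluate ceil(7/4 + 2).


7/4 = 1.75
1.75 + 2 = 3.75
ceil(3.75) = 4

4


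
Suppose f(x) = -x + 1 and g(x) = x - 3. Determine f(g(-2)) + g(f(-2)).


f(g(-2)) = 6
g(f(-2)) = 0
Sum = 6

6


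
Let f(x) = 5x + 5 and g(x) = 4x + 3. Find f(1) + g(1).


17


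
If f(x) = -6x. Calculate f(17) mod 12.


f(17) = -102
-102 mod 12 = 6

6


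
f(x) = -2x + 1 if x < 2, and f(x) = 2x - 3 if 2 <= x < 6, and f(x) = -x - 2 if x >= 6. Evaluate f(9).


-11


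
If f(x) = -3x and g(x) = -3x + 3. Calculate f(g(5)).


g(5) = -12
f(-12) = 36

36


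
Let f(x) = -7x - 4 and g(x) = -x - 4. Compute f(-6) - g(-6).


f(-6) = 38
g(-6) = 2
Difference = 36

36


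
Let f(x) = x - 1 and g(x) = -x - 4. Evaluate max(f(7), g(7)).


f(7) = 6
g(7) = -11
max = 6

6


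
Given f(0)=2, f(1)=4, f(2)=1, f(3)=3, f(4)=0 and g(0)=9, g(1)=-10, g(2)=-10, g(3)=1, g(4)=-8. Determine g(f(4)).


f(4) = 0
g(0) = 9

9


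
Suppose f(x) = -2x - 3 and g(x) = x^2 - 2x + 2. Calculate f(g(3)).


g(3) = 5
f(5) = -13

-13


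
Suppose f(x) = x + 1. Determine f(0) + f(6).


f(0) = 1
f(6) = 7
Sum = 8

8


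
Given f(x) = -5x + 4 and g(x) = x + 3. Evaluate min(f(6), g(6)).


f(6) = -26
g(6) = 9
min = -26

-26


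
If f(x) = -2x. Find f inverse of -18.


Solve -2x = -18
x = (-18) / (-2) = 9

9


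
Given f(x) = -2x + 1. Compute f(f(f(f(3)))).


43


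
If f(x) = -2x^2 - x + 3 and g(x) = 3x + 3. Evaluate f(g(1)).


g(1) = 6
f(6) = (-2)*(6)^2 - 1*(6) + 3 = -75

-75


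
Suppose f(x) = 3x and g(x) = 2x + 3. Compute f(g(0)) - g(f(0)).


f(g(0)) = 9
g(f(0)) = 3
Difference = 6

6


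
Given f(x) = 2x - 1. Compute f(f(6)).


f(6) = 11
f(11) = 21

21


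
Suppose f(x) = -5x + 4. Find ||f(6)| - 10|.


f(6) = -26
|-26| = 26
|26 - 10| = 16

16


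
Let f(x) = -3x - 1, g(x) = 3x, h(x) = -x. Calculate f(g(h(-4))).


h(-4) = 4
g(4) = 12
f(12) = -37

-37


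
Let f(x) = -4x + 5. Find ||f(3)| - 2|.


f(3) = -7
|-7| = 7
|7 - 2| = 5

5


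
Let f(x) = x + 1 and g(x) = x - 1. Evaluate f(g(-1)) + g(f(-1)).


f(g(-1)) = -1
g(f(-1)) = -1
Sum = -2

-2


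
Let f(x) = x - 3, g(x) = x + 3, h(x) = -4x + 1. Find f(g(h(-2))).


h(-2) = 9
g(9) = 12
f(12) = 9

9


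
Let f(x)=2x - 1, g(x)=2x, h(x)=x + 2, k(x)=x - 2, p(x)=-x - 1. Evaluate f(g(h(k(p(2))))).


p(2) = -3
k(-3) = -5
h(-5) = -3
g(-3) = -6
f(-6) = -13

-13


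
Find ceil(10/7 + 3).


10/7 = 1.4286
1.4286 + 3 = 4.4286
ceil(4.4286) = 5

5


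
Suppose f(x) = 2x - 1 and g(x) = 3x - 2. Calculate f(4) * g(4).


f(4) = 7
g(4) = 10
Product = 70

70


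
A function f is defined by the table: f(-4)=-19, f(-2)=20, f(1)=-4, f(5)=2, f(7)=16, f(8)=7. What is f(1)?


Reading from the table at x = 1

-4


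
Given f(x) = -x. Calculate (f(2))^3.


f(2) = -2
(-2)^3 = -8

-8


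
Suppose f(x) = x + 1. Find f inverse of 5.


4


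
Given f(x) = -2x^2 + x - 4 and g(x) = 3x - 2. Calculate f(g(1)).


g(1) = 1
f(1) = (-2)*(1)^2 + 1*(1) - 4 = -5

-5


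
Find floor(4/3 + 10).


4/3 = 1.3333
1.3333 + 10 = 11.3333
floor(11.3333) = 11

11


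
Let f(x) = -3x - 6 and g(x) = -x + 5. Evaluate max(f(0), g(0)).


5


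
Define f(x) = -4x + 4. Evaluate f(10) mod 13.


f(10) = -36
-36 mod 13 = 3

3


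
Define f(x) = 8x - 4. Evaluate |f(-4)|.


f(-4) = -36
|-36| = 36

36


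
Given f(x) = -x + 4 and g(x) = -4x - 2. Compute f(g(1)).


g(1) = -6
f(-6) = 10

10


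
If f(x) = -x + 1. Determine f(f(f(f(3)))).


f(3) = -2
f(-2) = 3
f(3) = -2
f(-2) = 3

3


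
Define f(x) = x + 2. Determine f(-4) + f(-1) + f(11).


12


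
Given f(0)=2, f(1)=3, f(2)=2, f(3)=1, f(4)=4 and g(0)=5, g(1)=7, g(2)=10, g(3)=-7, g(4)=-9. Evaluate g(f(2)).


f(2) = 2
g(2) = 10

10


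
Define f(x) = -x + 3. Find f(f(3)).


f(3) = 0
f(0) = 3

3


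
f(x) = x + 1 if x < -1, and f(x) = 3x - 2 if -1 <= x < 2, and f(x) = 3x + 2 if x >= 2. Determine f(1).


1 satisfies -1 <= x < 2
f(1) = 1

1


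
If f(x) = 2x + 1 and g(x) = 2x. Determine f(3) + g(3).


f(3) = 7
g(3) = 6
Sum = 13

13


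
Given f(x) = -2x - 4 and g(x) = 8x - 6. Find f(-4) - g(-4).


f(-4) = 4
g(-4) = -38
Difference = 42

42


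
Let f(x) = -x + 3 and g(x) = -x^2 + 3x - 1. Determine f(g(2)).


2


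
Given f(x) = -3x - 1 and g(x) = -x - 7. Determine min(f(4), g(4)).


f(4) = -13
g(4) = -11
min = -13

-13


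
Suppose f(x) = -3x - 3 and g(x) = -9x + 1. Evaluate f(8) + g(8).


f(8) = -27
g(8) = -71
Sum = -98

-98


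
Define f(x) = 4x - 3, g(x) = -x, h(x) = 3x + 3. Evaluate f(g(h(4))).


h(4) = 15
g(15) = -15
f(-15) = -63

-63


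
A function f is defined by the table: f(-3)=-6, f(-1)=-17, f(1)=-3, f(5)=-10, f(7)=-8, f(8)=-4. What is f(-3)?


Reading from the table at x = -3

-6


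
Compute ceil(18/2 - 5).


18/2 = 9
9 - 5 = 4
ceil(4) = 4

4


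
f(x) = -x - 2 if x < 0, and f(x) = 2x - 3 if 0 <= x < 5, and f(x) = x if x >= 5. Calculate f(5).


5 satisfies x >= 5
f(5) = 5

5


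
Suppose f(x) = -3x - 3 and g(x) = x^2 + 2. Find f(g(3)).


g(3) = 11
f(11) = -36

-36


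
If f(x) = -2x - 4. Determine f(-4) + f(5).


f(-4) = 4
f(5) = -14
Sum = -10

-10


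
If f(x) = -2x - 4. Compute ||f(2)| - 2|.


f(2) = -8
|-8| = 8
|8 - 2| = 6

6


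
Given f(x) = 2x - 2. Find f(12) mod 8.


6


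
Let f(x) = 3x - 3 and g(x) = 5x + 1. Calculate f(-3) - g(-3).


f(-3) = -12
g(-3) = -14
Difference = 2

2


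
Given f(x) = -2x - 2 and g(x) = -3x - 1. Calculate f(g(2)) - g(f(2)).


-5


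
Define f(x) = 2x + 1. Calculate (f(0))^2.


f(0) = 1
(1)^2 = 1

1


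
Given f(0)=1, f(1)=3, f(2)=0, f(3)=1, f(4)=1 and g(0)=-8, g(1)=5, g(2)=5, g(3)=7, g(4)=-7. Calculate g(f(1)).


f(1) = 3
g(3) = 7

7


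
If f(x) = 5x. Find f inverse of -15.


-3


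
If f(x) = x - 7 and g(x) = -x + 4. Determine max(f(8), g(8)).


f(8) = 1
g(8) = -4
max = 1

1


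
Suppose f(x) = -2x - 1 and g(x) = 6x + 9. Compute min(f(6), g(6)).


f(6) = -13
g(6) = 45
min = -13

-13


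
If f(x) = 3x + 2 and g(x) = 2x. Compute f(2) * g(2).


32


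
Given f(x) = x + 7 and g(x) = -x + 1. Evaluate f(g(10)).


g(10) = -9
f(-9) = -2

-2


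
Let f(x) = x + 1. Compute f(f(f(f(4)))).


8


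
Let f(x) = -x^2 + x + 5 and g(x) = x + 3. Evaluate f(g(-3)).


g(-3) = 0
f(0) = (-1)*(0)^2 + 1*(0) + 5 = 5

5


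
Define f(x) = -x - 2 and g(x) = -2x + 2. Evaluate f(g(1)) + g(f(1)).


f(g(1)) = -2
g(f(1)) = 8
Sum = 6

6


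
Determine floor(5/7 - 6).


5/7 = 0.7143
0.7143 - 6 = -5.2857
floor(-5.2857) = -6

-6


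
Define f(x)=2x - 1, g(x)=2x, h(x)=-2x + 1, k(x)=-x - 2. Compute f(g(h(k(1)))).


k(1) = -3
h(-3) = 7
g(7) = 14
f(14) = 27

27


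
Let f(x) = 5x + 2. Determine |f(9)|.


f(9) = 47
|47| = 47

47


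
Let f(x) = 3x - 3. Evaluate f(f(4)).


f(4) = 9
f(9) = 24

24


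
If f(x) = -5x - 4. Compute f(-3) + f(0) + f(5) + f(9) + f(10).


f(-3) = 11
f(0) = -4
f(5) = -29
f(9) = -49
f(10) = -54
Sum = -125

-125


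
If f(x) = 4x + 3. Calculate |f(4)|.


19


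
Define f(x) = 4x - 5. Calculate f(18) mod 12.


f(18) = 67
67 mod 12 = 7

7


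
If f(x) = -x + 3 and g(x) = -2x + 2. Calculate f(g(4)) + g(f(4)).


f(g(4)) = 9
g(f(4)) = 4
Sum = 13

13


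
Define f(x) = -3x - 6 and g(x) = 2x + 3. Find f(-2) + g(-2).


f(-2) = 0
g(-2) = -1
Sum = -1

-1


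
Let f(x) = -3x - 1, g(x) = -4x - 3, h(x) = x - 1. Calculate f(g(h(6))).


h(6) = 5
g(5) = -23
f(-23) = 68

68


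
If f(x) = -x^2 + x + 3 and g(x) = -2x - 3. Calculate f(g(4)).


g(4) = -11
f(-11) = (-1)*(-11)^2 + 1*(-11) + 3 = -129

-129


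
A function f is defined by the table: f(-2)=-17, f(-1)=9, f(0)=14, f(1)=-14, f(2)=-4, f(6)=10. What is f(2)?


Reading from the table at x = 2

-4


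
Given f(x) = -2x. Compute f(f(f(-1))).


f(-1) = 2
f(2) = -4
f(-4) = 8

8


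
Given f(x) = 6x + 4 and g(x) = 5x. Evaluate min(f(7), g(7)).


f(7) = 46
g(7) = 35
min = 35

35


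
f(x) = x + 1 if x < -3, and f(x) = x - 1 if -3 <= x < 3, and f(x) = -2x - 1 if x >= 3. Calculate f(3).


3 satisfies x >= 3
f(3) = -7

-7


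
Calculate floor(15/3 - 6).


-1


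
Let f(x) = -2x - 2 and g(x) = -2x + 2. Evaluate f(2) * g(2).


f(2) = -6
g(2) = -2
Product = 12

12


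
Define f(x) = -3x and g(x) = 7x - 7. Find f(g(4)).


g(4) = 21
f(21) = -63

-63


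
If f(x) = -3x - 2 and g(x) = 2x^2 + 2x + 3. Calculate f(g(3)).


g(3) = 27
f(27) = -83

-83


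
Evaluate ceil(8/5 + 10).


8/5 = 1.6
1.6 + 10 = 11.6
ceil(11.6) = 12

12


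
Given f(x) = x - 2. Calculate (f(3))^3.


f(3) = 1
(1)^3 = 1

1


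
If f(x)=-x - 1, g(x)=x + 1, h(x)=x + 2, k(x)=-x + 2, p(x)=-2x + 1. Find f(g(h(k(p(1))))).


p(1) = -1
k(-1) = 3
h(3) = 5
g(5) = 6
f(6) = -7

-7


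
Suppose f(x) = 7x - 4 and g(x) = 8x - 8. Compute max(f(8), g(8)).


f(8) = 52
g(8) = 56
max = 56

56


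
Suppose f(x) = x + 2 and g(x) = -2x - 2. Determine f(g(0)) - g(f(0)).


f(g(0)) = 0
g(f(0)) = -6
Difference = 6

6


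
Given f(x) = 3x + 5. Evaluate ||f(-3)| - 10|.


f(-3) = -4
|-4| = 4
|4 - 10| = 6

6


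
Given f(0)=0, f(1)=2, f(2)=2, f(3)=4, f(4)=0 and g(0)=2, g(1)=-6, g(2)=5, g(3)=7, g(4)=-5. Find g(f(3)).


f(3) = 4
g(4) = -5

-5


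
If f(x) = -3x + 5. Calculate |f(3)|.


f(3) = -4
|-4| = 4

4


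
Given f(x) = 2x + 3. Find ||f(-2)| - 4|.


f(-2) = -1
|-1| = 1
|1 - 4| = 3

3


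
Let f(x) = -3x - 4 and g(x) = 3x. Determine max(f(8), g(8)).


f(8) = -28
g(8) = 24
max = 24

24


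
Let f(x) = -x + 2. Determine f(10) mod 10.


f(10) = -8
-8 mod 10 = 2

2


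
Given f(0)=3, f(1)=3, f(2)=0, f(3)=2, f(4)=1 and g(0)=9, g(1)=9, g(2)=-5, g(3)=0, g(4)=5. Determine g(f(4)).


f(4) = 1
g(1) = 9

9


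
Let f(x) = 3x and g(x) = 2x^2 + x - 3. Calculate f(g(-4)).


g(-4) = 25
f(25) = 75

75


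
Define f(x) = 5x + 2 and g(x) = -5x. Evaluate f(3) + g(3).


f(3) = 17
g(3) = -15
Sum = 2

2


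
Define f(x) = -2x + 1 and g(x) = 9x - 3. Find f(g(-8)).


g(-8) = -75
f(-75) = 151

151


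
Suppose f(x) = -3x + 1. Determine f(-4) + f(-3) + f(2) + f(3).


f(-4) = 13
f(-3) = 10
f(2) = -5
f(3) = -8
Sum = 10

10


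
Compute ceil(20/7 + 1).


20/7 = 2.8571
2.8571 + 1 = 3.8571
ceil(3.8571) = 4

4


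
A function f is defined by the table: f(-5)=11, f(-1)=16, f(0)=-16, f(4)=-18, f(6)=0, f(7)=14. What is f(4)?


Reading from the table at x = 4

-18


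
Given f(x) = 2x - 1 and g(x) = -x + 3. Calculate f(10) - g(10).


f(10) = 19
g(10) = -7
Difference = 26

26


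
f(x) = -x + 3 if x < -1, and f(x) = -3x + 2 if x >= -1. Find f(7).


7 satisfies x >= -1
f(7) = -19

-19


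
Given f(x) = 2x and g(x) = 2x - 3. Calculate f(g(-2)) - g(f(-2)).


f(g(-2)) = -14
g(f(-2)) = -11
Difference = -3

-3


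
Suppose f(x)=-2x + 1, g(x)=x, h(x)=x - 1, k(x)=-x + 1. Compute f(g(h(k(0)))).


k(0) = 1
h(1) = 0
g(0) = 0
f(0) = 1

1


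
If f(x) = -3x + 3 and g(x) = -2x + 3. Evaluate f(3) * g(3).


f(3) = -6
g(3) = -3
Product = 18

18


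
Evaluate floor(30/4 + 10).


30/4 = 7.5
7.5 + 10 = 17.5
floor(17.5) = 17

17


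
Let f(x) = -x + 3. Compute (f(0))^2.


f(0) = 3
(3)^2 = 9

9


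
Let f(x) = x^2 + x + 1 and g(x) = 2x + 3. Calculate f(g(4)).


g(4) = 11
f(11) = 1*(11)^2 + 1*(11) + 1 = 133

133


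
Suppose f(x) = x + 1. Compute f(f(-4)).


-2


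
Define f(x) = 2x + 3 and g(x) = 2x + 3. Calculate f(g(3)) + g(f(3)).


f(g(3)) = 21
g(f(3)) = 21
Sum = 42

42


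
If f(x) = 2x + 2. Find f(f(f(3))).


f(3) = 8
f(8) = 18
f(18) = 38

38


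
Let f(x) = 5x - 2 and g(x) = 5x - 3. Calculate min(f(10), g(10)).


f(10) = 48
g(10) = 47
min = 47

47


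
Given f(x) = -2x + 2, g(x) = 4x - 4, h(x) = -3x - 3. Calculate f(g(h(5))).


154


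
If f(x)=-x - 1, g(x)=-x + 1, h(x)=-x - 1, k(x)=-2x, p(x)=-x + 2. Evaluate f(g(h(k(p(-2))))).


p(-2) = 4
k(4) = -8
h(-8) = 7
g(7) = -6
f(-6) = 5

5


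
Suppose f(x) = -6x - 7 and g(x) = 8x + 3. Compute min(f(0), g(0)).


-7


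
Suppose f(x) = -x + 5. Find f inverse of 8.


Solve -x + 5 = 8
x = (8 - 5) / (-1) = -3

-3


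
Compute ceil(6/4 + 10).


6/4 = 1.5
1.5 + 10 = 11.5
ceil(11.5) = 12

12


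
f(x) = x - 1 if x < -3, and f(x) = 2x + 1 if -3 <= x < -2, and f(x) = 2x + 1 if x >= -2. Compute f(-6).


-7


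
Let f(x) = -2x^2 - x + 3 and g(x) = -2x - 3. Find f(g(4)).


g(4) = -11
f(-11) = (-2)*(-11)^2 - 1*(-11) + 3 = -228

-228


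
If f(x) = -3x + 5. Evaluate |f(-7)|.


f(-7) = 26
|26| = 26

26


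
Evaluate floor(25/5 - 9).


-4


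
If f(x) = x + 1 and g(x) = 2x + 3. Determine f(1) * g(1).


f(1) = 2
g(1) = 5
Product = 10

10


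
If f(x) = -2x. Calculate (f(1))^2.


f(1) = -2
(-2)^2 = 4

4


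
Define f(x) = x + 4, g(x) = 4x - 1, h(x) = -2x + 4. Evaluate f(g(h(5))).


h(5) = -6
g(-6) = -25
f(-25) = -21

-21


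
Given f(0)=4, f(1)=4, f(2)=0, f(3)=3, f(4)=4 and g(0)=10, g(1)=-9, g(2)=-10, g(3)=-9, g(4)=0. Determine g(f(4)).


0


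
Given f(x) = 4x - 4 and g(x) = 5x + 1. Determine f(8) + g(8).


69


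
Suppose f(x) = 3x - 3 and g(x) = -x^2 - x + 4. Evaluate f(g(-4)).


-27


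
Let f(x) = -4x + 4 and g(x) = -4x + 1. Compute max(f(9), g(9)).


f(9) = -32
g(9) = -35
max = -32

-32


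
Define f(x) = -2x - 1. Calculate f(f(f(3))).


f(3) = -7
f(-7) = 13
f(13) = -27

-27


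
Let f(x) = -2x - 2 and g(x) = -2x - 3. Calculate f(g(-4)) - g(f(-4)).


3


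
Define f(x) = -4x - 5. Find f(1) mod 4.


f(1) = -9
-9 mod 4 = 3

3


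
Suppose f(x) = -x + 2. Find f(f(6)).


f(6) = -4
f(-4) = 6

6


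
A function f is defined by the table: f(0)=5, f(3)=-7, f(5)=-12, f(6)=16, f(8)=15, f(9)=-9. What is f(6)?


Reading from the table at x = 6

16


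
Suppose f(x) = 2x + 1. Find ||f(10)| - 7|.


f(10) = 21
|21| = 21
|21 - 7| = 14

14


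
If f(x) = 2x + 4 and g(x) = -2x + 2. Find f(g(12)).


g(12) = -22
f(-22) = -40

-40


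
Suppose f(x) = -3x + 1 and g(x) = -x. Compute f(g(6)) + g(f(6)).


f(g(6)) = 19
g(f(6)) = 17
Sum = 36

36


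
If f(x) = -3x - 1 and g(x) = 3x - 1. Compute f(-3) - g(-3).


f(-3) = 8
g(-3) = -10
Difference = 18

18


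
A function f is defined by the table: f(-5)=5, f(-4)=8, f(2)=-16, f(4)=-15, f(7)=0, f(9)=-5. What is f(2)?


Reading from the table at x = 2

-16


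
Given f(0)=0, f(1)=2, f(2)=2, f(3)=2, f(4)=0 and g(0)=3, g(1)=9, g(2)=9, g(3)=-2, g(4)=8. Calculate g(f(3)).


9


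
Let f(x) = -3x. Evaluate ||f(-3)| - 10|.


1


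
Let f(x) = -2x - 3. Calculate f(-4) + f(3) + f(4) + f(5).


f(-4) = 5
f(3) = -9
f(4) = -11
f(5) = -13
Sum = -28

-28


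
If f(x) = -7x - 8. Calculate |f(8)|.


f(8) = -64
|-64| = 64

64


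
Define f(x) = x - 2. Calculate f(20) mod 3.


f(20) = 18
18 mod 3 = 0

0


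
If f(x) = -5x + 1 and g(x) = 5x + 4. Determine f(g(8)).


-219


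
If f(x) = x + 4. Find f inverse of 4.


Solve x + 4 = 4
x = (4 - 4) / 1 = 0

0


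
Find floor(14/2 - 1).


14/2 = 7
7 - 1 = 6
floor(6) = 6

6


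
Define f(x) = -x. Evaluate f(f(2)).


f(2) = -2
f(-2) = 2

2


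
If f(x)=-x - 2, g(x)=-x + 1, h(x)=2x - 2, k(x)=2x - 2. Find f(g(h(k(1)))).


k(1) = 0
h(0) = -2
g(-2) = 3
f(3) = -5

-5


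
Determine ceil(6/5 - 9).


6/5 = 1.2
1.2 - 9 = -7.8
ceil(-7.8) = -7

-7


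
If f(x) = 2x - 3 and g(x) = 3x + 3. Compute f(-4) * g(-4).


f(-4) = -11
g(-4) = -9
Product = 99

99


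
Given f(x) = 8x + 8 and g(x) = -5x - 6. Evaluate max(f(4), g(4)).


f(4) = 40
g(4) = -26
max = 40

40


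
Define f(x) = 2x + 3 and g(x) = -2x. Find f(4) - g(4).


f(4) = 11
g(4) = -8
Difference = 19

19


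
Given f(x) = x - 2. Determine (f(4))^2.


f(4) = 2
(2)^2 = 4

4


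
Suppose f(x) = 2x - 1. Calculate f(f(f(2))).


f(2) = 3
f(3) = 5
f(5) = 9

9


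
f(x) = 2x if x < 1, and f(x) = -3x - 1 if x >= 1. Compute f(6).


6 satisfies x >= 1
f(6) = -19

-19


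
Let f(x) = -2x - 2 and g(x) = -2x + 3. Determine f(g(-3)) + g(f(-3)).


-25


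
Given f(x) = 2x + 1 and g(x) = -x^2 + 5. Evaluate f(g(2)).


g(2) = 1
f(1) = 3

3


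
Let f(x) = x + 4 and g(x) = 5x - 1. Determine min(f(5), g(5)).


f(5) = 9
g(5) = 24
min = 9

9


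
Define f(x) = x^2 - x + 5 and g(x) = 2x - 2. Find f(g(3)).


g(3) = 4
f(4) = 1*(4)^2 - 1*(4) + 5 = 17

17


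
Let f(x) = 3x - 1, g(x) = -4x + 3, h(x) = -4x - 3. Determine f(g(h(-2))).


h(-2) = 5
g(5) = -17
f(-17) = -52

-52


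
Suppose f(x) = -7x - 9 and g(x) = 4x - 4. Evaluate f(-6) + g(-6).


f(-6) = 33
g(-6) = -28
Sum = 5

5


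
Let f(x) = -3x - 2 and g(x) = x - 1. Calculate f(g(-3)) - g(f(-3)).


f(g(-3)) = 10
g(f(-3)) = 6
Difference = 4

4


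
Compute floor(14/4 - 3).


14/4 = 3.5
3.5 - 3 = 0.5
floor(0.5) = 0

0


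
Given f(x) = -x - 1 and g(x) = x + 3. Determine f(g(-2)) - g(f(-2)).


f(g(-2)) = -2
g(f(-2)) = 4
Difference = -6

-6


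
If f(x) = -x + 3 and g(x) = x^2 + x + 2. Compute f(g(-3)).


g(-3) = 8
f(8) = -5

-5


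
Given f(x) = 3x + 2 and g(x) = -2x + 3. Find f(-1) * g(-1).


f(-1) = -1
g(-1) = 5
Product = -5

-5


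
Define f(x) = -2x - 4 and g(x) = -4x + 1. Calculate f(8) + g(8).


f(8) = -20
g(8) = -31
Sum = -51

-51
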